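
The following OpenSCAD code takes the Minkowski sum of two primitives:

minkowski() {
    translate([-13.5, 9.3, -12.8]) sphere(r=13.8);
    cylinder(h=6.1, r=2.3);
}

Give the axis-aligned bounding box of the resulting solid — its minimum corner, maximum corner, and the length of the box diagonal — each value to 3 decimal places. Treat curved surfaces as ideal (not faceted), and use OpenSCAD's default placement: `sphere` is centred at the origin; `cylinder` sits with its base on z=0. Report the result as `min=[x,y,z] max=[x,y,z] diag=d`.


A = translate([-13.5, 9.3, -12.8]) sphere(r=13.8) → bbox [-27.3,-4.5,-26.6] .. [0.3,23.1,1]
B = cylinder(h=6.1, r=2.3) → bbox [-2.3,-2.3,0] .. [2.3,2.3,6.1]
lo = A.lo+B.lo = [-27.3-2.3, -4.5-2.3, -26.6+0] = [-29.600,-6.800,-26.600]
hi = A.hi+B.hi = [0.3+2.3, 23.1+2.3, 1+6.1] = [2.600,25.400,7.100]
diag = √(32.2²+32.2²+33.7²) = √3209.37 = 56.651

min=[-29.600,-6.800,-26.600] max=[2.600,25.400,7.100] diag=56.651


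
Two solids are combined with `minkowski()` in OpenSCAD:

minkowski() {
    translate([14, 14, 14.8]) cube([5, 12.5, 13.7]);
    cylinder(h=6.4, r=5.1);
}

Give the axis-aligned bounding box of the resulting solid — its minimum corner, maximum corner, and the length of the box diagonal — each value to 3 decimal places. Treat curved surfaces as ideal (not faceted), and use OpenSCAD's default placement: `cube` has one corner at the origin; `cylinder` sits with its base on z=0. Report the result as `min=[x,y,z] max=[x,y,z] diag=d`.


min=[8.900,8.900,14.800] max=[24.100,31.600,34.900] diag=33.917

A = translate([14, 14, 14.8]) cube([5, 12.5, 13.7]) → bbox [14,14,14.8] .. [19,26.5,28.5]
B = cylinder(h=6.4, r=5.1) → bbox [-5.1,-5.1,0] .. [5.1,5.1,6.4]
lo = A.lo+B.lo = [14-5.1, 14-5.1, 14.8+0] = [8.900,8.900,14.800]
hi = A.hi+B.hi = [19+5.1, 26.5+5.1, 28.5+6.4] = [24.100,31.600,34.900]
diag = √(15.2²+22.7²+20.1²) = √1150.34 = 33.917


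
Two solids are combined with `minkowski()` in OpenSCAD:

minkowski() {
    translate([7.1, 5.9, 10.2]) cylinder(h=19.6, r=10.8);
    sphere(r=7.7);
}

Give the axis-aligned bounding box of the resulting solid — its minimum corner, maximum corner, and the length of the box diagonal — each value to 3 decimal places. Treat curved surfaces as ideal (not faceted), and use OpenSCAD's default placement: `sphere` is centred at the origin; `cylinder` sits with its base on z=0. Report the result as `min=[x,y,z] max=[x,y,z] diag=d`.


A = translate([7.1, 5.9, 10.2]) cylinder(h=19.6, r=10.8) → bbox [-3.7,-4.9,10.2] .. [17.9,16.7,29.8]
B = sphere(r=7.7) → bbox [-7.7,-7.7,-7.7] .. [7.7,7.7,7.7]
lo = A.lo+B.lo = [-3.7-7.7, -4.9-7.7, 10.2-7.7] = [-11.400,-12.600,2.500]
hi = A.hi+B.hi = [17.9+7.7, 16.7+7.7, 29.8+7.7] = [25.600,24.400,37.500]
diag = √(37²+37²+35²) = √3963 = 62.952

min=[-11.400,-12.600,2.500] max=[25.600,24.400,37.500] diag=62.952


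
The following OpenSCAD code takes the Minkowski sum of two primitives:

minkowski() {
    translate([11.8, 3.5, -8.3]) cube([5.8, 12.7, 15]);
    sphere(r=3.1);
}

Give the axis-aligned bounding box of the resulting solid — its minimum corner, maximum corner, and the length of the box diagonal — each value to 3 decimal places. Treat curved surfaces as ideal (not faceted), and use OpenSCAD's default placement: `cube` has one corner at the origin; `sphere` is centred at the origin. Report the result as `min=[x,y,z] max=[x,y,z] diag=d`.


min=[8.700,0.400,-11.400] max=[20.700,19.300,9.800] diag=30.833

A = translate([11.8, 3.5, -8.3]) cube([5.8, 12.7, 15]) → bbox [11.8,3.5,-8.3] .. [17.6,16.2,6.7]
B = sphere(r=3.1) → bbox [-3.1,-3.1,-3.1] .. [3.1,3.1,3.1]
lo = A.lo+B.lo = [11.8-3.1, 3.5-3.1, -8.3-3.1] = [8.700,0.400,-11.400]
hi = A.hi+B.hi = [17.6+3.1, 16.2+3.1, 6.7+3.1] = [20.700,19.300,9.800]
diag = √(12²+18.9²+21.2²) = √950.65 = 30.833


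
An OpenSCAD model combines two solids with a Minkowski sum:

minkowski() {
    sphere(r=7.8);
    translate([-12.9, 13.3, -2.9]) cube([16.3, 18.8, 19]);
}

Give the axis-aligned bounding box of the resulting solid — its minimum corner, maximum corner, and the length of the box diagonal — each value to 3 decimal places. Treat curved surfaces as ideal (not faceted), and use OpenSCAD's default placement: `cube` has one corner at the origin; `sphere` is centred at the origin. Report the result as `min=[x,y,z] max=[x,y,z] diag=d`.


min=[-20.700,5.500,-10.700] max=[11.200,39.900,23.900] diag=58.293

A = translate([-12.9, 13.3, -2.9]) cube([16.3, 18.8, 19]) → bbox [-12.9,13.3,-2.9] .. [3.4,32.1,16.1]
B = sphere(r=7.8) → bbox [-7.8,-7.8,-7.8] .. [7.8,7.8,7.8]
lo = A.lo+B.lo = [-12.9-7.8, 13.3-7.8, -2.9-7.8] = [-20.700,5.500,-10.700]
hi = A.hi+B.hi = [3.4+7.8, 32.1+7.8, 16.1+7.8] = [11.200,39.900,23.900]
diag = √(31.9²+34.4²+34.6²) = √3398.13 = 58.293


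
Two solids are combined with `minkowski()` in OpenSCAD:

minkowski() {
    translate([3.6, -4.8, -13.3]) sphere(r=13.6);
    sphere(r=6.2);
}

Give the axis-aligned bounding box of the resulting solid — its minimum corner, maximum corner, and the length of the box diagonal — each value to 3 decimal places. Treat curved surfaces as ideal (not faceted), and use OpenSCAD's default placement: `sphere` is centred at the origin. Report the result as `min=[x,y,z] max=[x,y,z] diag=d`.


A = translate([3.6, -4.8, -13.3]) sphere(r=13.6) → bbox [-10,-18.4,-26.9] .. [17.2,8.8,0.3]
B = sphere(r=6.2) → bbox [-6.2,-6.2,-6.2] .. [6.2,6.2,6.2]
lo = A.lo+B.lo = [-10-6.2, -18.4-6.2, -26.9-6.2] = [-16.200,-24.600,-33.100]
hi = A.hi+B.hi = [17.2+6.2, 8.8+6.2, 0.3+6.2] = [23.400,15.000,6.500]
diag = √(39.6²+39.6²+39.6²) = √4704.48 = 68.589

min=[-16.200,-24.600,-33.100] max=[23.400,15.000,6.500] diag=68.589


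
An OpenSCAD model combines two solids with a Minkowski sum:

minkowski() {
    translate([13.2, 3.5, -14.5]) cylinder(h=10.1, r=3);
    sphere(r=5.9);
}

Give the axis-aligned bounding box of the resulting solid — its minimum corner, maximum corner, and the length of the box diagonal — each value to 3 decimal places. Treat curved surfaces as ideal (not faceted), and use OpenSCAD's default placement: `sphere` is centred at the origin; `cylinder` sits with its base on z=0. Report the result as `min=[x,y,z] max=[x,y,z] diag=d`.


A = translate([13.2, 3.5, -14.5]) cylinder(h=10.1, r=3) → bbox [10.2,0.5,-14.5] .. [16.2,6.5,-4.4]
B = sphere(r=5.9) → bbox [-5.9,-5.9,-5.9] .. [5.9,5.9,5.9]
lo = A.lo+B.lo = [10.2-5.9, 0.5-5.9, -14.5-5.9] = [4.300,-5.400,-20.400]
hi = A.hi+B.hi = [16.2+5.9, 6.5+5.9, -4.4+5.9] = [22.100,12.400,1.500]
diag = √(17.8²+17.8²+21.9²) = √1113.29 = 33.366

min=[4.300,-5.400,-20.400] max=[22.100,12.400,1.500] diag=33.366


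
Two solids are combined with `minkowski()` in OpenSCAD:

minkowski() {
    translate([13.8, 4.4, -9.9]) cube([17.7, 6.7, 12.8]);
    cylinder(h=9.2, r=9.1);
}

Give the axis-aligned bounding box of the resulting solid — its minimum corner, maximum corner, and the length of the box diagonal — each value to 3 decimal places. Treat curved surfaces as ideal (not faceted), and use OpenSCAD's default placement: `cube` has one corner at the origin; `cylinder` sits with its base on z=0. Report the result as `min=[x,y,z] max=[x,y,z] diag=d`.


A = translate([13.8, 4.4, -9.9]) cube([17.7, 6.7, 12.8]) → bbox [13.8,4.4,-9.9] .. [31.5,11.1,2.9]
B = cylinder(h=9.2, r=9.1) → bbox [-9.1,-9.1,0] .. [9.1,9.1,9.2]
lo = A.lo+B.lo = [13.8-9.1, 4.4-9.1, -9.9+0] = [4.700,-4.700,-9.900]
hi = A.hi+B.hi = [31.5+9.1, 11.1+9.1, 2.9+9.2] = [40.600,20.200,12.100]
diag = √(35.9²+24.9²+22²) = √2392.82 = 48.916

min=[4.700,-4.700,-9.900] max=[40.600,20.200,12.100] diag=48.916


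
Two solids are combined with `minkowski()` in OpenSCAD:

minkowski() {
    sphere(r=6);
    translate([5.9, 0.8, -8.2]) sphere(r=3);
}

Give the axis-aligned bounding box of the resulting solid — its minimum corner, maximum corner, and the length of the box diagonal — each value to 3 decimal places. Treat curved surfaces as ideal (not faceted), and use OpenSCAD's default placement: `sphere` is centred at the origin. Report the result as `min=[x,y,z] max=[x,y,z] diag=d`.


min=[-3.100,-8.200,-17.200] max=[14.900,9.800,0.800] diag=31.177

A = translate([5.9, 0.8, -8.2]) sphere(r=3) → bbox [2.9,-2.2,-11.2] .. [8.9,3.8,-5.2]
B = sphere(r=6) → bbox [-6,-6,-6] .. [6,6,6]
lo = A.lo+B.lo = [2.9-6, -2.2-6, -11.2-6] = [-3.100,-8.200,-17.200]
hi = A.hi+B.hi = [8.9+6, 3.8+6, -5.2+6] = [14.900,9.800,0.800]
diag = √(18²+18²+18²) = √972 = 31.177


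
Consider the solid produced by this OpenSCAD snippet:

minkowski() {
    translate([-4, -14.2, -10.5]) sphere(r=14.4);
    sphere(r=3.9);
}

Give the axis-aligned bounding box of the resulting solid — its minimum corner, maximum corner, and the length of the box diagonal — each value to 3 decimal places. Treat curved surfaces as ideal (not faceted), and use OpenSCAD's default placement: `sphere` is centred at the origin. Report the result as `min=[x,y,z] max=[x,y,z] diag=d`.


min=[-22.300,-32.500,-28.800] max=[14.300,4.100,7.800] diag=63.393

A = translate([-4, -14.2, -10.5]) sphere(r=14.4) → bbox [-18.4,-28.6,-24.9] .. [10.4,0.2,3.9]
B = sphere(r=3.9) → bbox [-3.9,-3.9,-3.9] .. [3.9,3.9,3.9]
lo = A.lo+B.lo = [-18.4-3.9, -28.6-3.9, -24.9-3.9] = [-22.300,-32.500,-28.800]
hi = A.hi+B.hi = [10.4+3.9, 0.2+3.9, 3.9+3.9] = [14.300,4.100,7.800]
diag = √(36.6²+36.6²+36.6²) = √4018.68 = 63.393


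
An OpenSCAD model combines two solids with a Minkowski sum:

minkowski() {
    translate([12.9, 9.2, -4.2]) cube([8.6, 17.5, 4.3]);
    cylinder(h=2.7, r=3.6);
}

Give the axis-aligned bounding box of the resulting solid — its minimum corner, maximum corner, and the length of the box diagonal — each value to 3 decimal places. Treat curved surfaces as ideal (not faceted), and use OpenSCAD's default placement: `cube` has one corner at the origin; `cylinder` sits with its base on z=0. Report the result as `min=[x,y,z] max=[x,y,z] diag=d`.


min=[9.300,5.600,-4.200] max=[25.100,30.300,2.800] diag=30.145

A = translate([12.9, 9.2, -4.2]) cube([8.6, 17.5, 4.3]) → bbox [12.9,9.2,-4.2] .. [21.5,26.7,0.1]
B = cylinder(h=2.7, r=3.6) → bbox [-3.6,-3.6,0] .. [3.6,3.6,2.7]
lo = A.lo+B.lo = [12.9-3.6, 9.2-3.6, -4.2+0] = [9.300,5.600,-4.200]
hi = A.hi+B.hi = [21.5+3.6, 26.7+3.6, 0.1+2.7] = [25.100,30.300,2.800]
diag = √(15.8²+24.7²+7²) = √908.73 = 30.145


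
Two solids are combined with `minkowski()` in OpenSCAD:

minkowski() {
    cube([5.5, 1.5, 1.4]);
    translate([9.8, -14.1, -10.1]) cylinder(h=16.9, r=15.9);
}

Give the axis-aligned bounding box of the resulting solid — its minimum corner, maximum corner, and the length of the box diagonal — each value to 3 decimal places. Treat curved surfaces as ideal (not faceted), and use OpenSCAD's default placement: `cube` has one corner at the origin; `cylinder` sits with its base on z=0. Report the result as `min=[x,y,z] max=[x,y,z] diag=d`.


A = translate([9.8, -14.1, -10.1]) cylinder(h=16.9, r=15.9) → bbox [-6.1,-30,-10.1] .. [25.7,1.8,6.8]
B = cube([5.5, 1.5, 1.4]) → bbox [0,0,0] .. [5.5,1.5,1.4]
lo = A.lo+B.lo = [-6.1+0, -30+0, -10.1+0] = [-6.100,-30.000,-10.100]
hi = A.hi+B.hi = [25.7+5.5, 1.8+1.5, 6.8+1.4] = [31.200,3.300,8.200]
diag = √(37.3²+33.3²+18.3²) = √2835.07 = 53.245

min=[-6.100,-30.000,-10.100] max=[31.200,3.300,8.200] diag=53.245


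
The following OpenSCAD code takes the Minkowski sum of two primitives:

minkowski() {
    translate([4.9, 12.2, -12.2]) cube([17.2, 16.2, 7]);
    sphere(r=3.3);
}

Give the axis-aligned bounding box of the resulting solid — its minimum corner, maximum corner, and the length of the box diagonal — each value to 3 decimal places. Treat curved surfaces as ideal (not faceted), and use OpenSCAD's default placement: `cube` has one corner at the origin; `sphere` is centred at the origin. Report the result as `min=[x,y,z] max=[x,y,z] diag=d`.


A = translate([4.9, 12.2, -12.2]) cube([17.2, 16.2, 7]) → bbox [4.9,12.2,-12.2] .. [22.1,28.4,-5.2]
B = sphere(r=3.3) → bbox [-3.3,-3.3,-3.3] .. [3.3,3.3,3.3]
lo = A.lo+B.lo = [4.9-3.3, 12.2-3.3, -12.2-3.3] = [1.600,8.900,-15.500]
hi = A.hi+B.hi = [22.1+3.3, 28.4+3.3, -5.2+3.3] = [25.400,31.700,-1.900]
diag = √(23.8²+22.8²+13.6²) = √1271.24 = 35.654

min=[1.600,8.900,-15.500] max=[25.400,31.700,-1.900] diag=35.654


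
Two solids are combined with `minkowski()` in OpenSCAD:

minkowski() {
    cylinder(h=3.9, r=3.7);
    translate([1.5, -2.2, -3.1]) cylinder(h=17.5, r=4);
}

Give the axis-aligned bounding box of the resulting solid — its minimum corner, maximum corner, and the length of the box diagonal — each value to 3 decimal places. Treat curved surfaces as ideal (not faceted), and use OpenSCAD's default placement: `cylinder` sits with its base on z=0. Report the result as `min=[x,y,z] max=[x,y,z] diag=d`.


min=[-6.200,-9.900,-3.100] max=[9.200,5.500,18.300] diag=30.533

A = translate([1.5, -2.2, -3.1]) cylinder(h=17.5, r=4) → bbox [-2.5,-6.2,-3.1] .. [5.5,1.8,14.4]
B = cylinder(h=3.9, r=3.7) → bbox [-3.7,-3.7,0] .. [3.7,3.7,3.9]
lo = A.lo+B.lo = [-2.5-3.7, -6.2-3.7, -3.1+0] = [-6.200,-9.900,-3.100]
hi = A.hi+B.hi = [5.5+3.7, 1.8+3.7, 14.4+3.9] = [9.200,5.500,18.300]
diag = √(15.4²+15.4²+21.4²) = √932.28 = 30.533


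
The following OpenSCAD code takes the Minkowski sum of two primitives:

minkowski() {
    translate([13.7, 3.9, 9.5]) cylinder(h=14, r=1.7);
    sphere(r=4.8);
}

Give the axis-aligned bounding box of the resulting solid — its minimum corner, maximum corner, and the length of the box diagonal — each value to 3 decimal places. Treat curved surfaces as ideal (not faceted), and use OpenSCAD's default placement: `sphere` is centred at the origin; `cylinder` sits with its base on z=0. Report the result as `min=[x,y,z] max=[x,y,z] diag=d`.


A = translate([13.7, 3.9, 9.5]) cylinder(h=14, r=1.7) → bbox [12,2.2,9.5] .. [15.4,5.6,23.5]
B = sphere(r=4.8) → bbox [-4.8,-4.8,-4.8] .. [4.8,4.8,4.8]
lo = A.lo+B.lo = [12-4.8, 2.2-4.8, 9.5-4.8] = [7.200,-2.600,4.700]
hi = A.hi+B.hi = [15.4+4.8, 5.6+4.8, 23.5+4.8] = [20.200,10.400,28.300]
diag = √(13²+13²+23.6²) = √894.96 = 29.916

min=[7.200,-2.600,4.700] max=[20.200,10.400,28.300] diag=29.916


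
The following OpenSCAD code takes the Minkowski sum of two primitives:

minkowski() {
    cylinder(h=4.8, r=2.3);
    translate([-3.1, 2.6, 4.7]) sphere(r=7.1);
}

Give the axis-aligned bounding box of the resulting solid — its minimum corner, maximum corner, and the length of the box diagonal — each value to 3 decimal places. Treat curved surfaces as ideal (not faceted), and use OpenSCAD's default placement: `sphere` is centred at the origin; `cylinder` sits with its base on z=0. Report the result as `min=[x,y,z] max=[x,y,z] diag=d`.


A = translate([-3.1, 2.6, 4.7]) sphere(r=7.1) → bbox [-10.2,-4.5,-2.4] .. [4,9.7,11.8]
B = cylinder(h=4.8, r=2.3) → bbox [-2.3,-2.3,0] .. [2.3,2.3,4.8]
lo = A.lo+B.lo = [-10.2-2.3, -4.5-2.3, -2.4+0] = [-12.500,-6.800,-2.400]
hi = A.hi+B.hi = [4+2.3, 9.7+2.3, 11.8+4.8] = [6.300,12.000,16.600]
diag = √(18.8²+18.8²+19²) = √1067.88 = 32.678

min=[-12.500,-6.800,-2.400] max=[6.300,12.000,16.600] diag=32.678


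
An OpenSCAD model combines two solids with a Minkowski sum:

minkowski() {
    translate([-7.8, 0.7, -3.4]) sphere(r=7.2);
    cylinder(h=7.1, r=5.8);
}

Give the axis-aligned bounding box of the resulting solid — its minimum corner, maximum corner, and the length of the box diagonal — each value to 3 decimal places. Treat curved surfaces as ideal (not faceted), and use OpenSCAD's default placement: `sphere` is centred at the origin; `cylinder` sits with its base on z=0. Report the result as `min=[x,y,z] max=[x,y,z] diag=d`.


min=[-20.800,-12.300,-10.600] max=[5.200,13.700,10.900] diag=42.594

A = translate([-7.8, 0.7, -3.4]) sphere(r=7.2) → bbox [-15,-6.5,-10.6] .. [-0.6,7.9,3.8]
B = cylinder(h=7.1, r=5.8) → bbox [-5.8,-5.8,0] .. [5.8,5.8,7.1]
lo = A.lo+B.lo = [-15-5.8, -6.5-5.8, -10.6+0] = [-20.800,-12.300,-10.600]
hi = A.hi+B.hi = [-0.6+5.8, 7.9+5.8, 3.8+7.1] = [5.200,13.700,10.900]
diag = √(26²+26²+21.5²) = √1814.25 = 42.594


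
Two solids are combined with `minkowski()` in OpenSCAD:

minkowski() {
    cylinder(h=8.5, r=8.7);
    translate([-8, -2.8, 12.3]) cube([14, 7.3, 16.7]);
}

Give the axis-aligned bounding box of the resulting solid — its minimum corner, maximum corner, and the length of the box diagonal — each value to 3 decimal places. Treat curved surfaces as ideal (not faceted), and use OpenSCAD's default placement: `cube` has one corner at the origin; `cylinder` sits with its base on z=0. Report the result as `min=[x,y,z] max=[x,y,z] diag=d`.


min=[-16.700,-11.500,12.300] max=[14.700,13.200,37.500] diag=47.234

A = translate([-8, -2.8, 12.3]) cube([14, 7.3, 16.7]) → bbox [-8,-2.8,12.3] .. [6,4.5,29]
B = cylinder(h=8.5, r=8.7) → bbox [-8.7,-8.7,0] .. [8.7,8.7,8.5]
lo = A.lo+B.lo = [-8-8.7, -2.8-8.7, 12.3+0] = [-16.700,-11.500,12.300]
hi = A.hi+B.hi = [6+8.7, 4.5+8.7, 29+8.5] = [14.700,13.200,37.500]
diag = √(31.4²+24.7²+25.2²) = √2231.09 = 47.234


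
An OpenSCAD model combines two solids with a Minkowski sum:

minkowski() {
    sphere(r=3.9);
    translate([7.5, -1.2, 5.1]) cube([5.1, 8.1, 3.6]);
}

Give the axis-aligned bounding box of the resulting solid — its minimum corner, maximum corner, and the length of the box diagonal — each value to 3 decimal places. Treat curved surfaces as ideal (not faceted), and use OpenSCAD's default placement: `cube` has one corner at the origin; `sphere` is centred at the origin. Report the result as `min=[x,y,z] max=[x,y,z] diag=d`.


A = translate([7.5, -1.2, 5.1]) cube([5.1, 8.1, 3.6]) → bbox [7.5,-1.2,5.1] .. [12.6,6.9,8.7]
B = sphere(r=3.9) → bbox [-3.9,-3.9,-3.9] .. [3.9,3.9,3.9]
lo = A.lo+B.lo = [7.5-3.9, -1.2-3.9, 5.1-3.9] = [3.600,-5.100,1.200]
hi = A.hi+B.hi = [12.6+3.9, 6.9+3.9, 8.7+3.9] = [16.500,10.800,12.600]
diag = √(12.9²+15.9²+11.4²) = √549.18 = 23.435

min=[3.600,-5.100,1.200] max=[16.500,10.800,12.600] diag=23.435


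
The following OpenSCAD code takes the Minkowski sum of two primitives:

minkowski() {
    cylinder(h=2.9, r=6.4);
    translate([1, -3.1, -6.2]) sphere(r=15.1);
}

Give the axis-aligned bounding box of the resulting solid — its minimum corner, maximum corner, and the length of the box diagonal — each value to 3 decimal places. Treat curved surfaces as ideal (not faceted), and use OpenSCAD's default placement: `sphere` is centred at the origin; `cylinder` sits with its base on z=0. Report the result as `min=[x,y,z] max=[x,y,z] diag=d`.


A = translate([1, -3.1, -6.2]) sphere(r=15.1) → bbox [-14.1,-18.2,-21.3] .. [16.1,12,8.9]
B = cylinder(h=2.9, r=6.4) → bbox [-6.4,-6.4,0] .. [6.4,6.4,2.9]
lo = A.lo+B.lo = [-14.1-6.4, -18.2-6.4, -21.3+0] = [-20.500,-24.600,-21.300]
hi = A.hi+B.hi = [16.1+6.4, 12+6.4, 8.9+2.9] = [22.500,18.400,11.800]
diag = √(43²+43²+33.1²) = √4793.61 = 69.236

min=[-20.500,-24.600,-21.300] max=[22.500,18.400,11.800] diag=69.236


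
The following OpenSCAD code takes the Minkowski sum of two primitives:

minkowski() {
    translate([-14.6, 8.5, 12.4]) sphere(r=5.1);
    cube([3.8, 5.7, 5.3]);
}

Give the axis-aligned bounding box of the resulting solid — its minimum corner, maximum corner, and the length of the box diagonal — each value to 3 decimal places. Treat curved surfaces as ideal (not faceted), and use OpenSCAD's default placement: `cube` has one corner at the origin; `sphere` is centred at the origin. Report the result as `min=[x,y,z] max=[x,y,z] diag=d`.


min=[-19.700,3.400,7.300] max=[-5.700,19.300,22.800] diag=26.250

A = translate([-14.6, 8.5, 12.4]) sphere(r=5.1) → bbox [-19.7,3.4,7.3] .. [-9.5,13.6,17.5]
B = cube([3.8, 5.7, 5.3]) → bbox [0,0,0] .. [3.8,5.7,5.3]
lo = A.lo+B.lo = [-19.7+0, 3.4+0, 7.3+0] = [-19.700,3.400,7.300]
hi = A.hi+B.hi = [-9.5+3.8, 13.6+5.7, 17.5+5.3] = [-5.700,19.300,22.800]
diag = √(14²+15.9²+15.5²) = √689.06 = 26.250


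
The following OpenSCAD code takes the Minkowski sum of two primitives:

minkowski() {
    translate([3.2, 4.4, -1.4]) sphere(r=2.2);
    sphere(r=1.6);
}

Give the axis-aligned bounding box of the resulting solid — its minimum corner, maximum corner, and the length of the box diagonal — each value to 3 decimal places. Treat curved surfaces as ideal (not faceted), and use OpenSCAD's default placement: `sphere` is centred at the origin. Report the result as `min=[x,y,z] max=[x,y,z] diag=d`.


A = translate([3.2, 4.4, -1.4]) sphere(r=2.2) → bbox [1,2.2,-3.6] .. [5.4,6.6,0.8]
B = sphere(r=1.6) → bbox [-1.6,-1.6,-1.6] .. [1.6,1.6,1.6]
lo = A.lo+B.lo = [1-1.6, 2.2-1.6, -3.6-1.6] = [-0.600,0.600,-5.200]
hi = A.hi+B.hi = [5.4+1.6, 6.6+1.6, 0.8+1.6] = [7.000,8.200,2.400]
diag = √(7.6²+7.6²+7.6²) = √173.28 = 13.164

min=[-0.600,0.600,-5.200] max=[7.000,8.200,2.400] diag=13.164


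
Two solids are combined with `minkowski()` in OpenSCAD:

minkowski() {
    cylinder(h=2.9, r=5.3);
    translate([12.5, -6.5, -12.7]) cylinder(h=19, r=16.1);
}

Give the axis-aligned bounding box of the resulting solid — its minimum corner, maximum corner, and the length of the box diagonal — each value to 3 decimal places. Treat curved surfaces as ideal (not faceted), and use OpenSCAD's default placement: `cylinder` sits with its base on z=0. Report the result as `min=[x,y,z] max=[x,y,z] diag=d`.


min=[-8.900,-27.900,-12.700] max=[33.900,14.900,9.200] diag=64.368

A = translate([12.5, -6.5, -12.7]) cylinder(h=19, r=16.1) → bbox [-3.6,-22.6,-12.7] .. [28.6,9.6,6.3]
B = cylinder(h=2.9, r=5.3) → bbox [-5.3,-5.3,0] .. [5.3,5.3,2.9]
lo = A.lo+B.lo = [-3.6-5.3, -22.6-5.3, -12.7+0] = [-8.900,-27.900,-12.700]
hi = A.hi+B.hi = [28.6+5.3, 9.6+5.3, 6.3+2.9] = [33.900,14.900,9.200]
diag = √(42.8²+42.8²+21.9²) = √4143.29 = 64.368


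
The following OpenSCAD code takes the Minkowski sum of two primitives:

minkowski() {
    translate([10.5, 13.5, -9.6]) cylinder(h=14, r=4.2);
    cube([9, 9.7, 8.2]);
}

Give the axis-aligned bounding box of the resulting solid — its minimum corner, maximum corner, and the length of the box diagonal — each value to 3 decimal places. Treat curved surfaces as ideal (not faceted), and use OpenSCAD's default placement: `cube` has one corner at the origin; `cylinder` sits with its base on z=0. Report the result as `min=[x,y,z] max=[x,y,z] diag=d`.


A = translate([10.5, 13.5, -9.6]) cylinder(h=14, r=4.2) → bbox [6.3,9.3,-9.6] .. [14.7,17.7,4.4]
B = cube([9, 9.7, 8.2]) → bbox [0,0,0] .. [9,9.7,8.2]
lo = A.lo+B.lo = [6.3+0, 9.3+0, -9.6+0] = [6.300,9.300,-9.600]
hi = A.hi+B.hi = [14.7+9, 17.7+9.7, 4.4+8.2] = [23.700,27.400,12.600]
diag = √(17.4²+18.1²+22.2²) = √1123.21 = 33.514

min=[6.300,9.300,-9.600] max=[23.700,27.400,12.600] diag=33.514


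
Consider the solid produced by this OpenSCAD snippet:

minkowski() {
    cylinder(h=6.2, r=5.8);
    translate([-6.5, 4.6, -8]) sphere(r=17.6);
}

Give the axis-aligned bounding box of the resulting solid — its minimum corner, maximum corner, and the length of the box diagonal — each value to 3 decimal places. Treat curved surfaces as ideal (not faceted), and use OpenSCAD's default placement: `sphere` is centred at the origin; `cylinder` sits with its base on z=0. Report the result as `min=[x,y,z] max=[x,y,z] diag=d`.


A = translate([-6.5, 4.6, -8]) sphere(r=17.6) → bbox [-24.1,-13,-25.6] .. [11.1,22.2,9.6]
B = cylinder(h=6.2, r=5.8) → bbox [-5.8,-5.8,0] .. [5.8,5.8,6.2]
lo = A.lo+B.lo = [-24.1-5.8, -13-5.8, -25.6+0] = [-29.900,-18.800,-25.600]
hi = A.hi+B.hi = [11.1+5.8, 22.2+5.8, 9.6+6.2] = [16.900,28.000,15.800]
diag = √(46.8²+46.8²+41.4²) = √6094.44 = 78.067

min=[-29.900,-18.800,-25.600] max=[16.900,28.000,15.800] diag=78.067


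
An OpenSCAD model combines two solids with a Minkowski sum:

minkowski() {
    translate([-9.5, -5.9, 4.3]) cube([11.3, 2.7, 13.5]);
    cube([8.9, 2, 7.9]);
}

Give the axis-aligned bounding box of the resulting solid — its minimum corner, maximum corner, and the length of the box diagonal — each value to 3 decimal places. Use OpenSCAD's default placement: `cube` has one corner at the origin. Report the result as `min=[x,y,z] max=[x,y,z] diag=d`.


min=[-9.500,-5.900,4.300] max=[10.700,-1.200,25.700] diag=29.801

A = translate([-9.5, -5.9, 4.3]) cube([11.3, 2.7, 13.5]) → bbox [-9.5,-5.9,4.3] .. [1.8,-3.2,17.8]
B = cube([8.9, 2, 7.9]) → bbox [0,0,0] .. [8.9,2,7.9]
lo = A.lo+B.lo = [-9.5+0, -5.9+0, 4.3+0] = [-9.500,-5.900,4.300]
hi = A.hi+B.hi = [1.8+8.9, -3.2+2, 17.8+7.9] = [10.700,-1.200,25.700]
diag = √(20.2²+4.7²+21.4²) = √888.09 = 29.801


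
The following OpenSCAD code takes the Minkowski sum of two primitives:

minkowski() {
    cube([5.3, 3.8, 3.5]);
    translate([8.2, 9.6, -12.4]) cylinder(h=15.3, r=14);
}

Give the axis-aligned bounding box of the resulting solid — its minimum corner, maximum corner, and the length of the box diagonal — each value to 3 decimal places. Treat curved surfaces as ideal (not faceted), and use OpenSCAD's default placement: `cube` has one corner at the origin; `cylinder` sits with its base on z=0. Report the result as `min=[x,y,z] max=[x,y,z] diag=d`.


min=[-5.800,-4.400,-12.400] max=[27.500,27.400,6.400] diag=49.735

A = translate([8.2, 9.6, -12.4]) cylinder(h=15.3, r=14) → bbox [-5.8,-4.4,-12.4] .. [22.2,23.6,2.9]
B = cube([5.3, 3.8, 3.5]) → bbox [0,0,0] .. [5.3,3.8,3.5]
lo = A.lo+B.lo = [-5.8+0, -4.4+0, -12.4+0] = [-5.800,-4.400,-12.400]
hi = A.hi+B.hi = [22.2+5.3, 23.6+3.8, 2.9+3.5] = [27.500,27.400,6.400]
diag = √(33.3²+31.8²+18.8²) = √2473.57 = 49.735


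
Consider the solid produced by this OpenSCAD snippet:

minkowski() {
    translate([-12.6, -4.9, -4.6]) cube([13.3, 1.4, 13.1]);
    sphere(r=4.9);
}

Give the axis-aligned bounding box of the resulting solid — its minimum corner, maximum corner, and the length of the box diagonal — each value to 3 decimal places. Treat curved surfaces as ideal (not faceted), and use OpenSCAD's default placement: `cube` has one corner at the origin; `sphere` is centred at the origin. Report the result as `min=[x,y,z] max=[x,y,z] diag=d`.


A = translate([-12.6, -4.9, -4.6]) cube([13.3, 1.4, 13.1]) → bbox [-12.6,-4.9,-4.6] .. [0.7,-3.5,8.5]
B = sphere(r=4.9) → bbox [-4.9,-4.9,-4.9] .. [4.9,4.9,4.9]
lo = A.lo+B.lo = [-12.6-4.9, -4.9-4.9, -4.6-4.9] = [-17.500,-9.800,-9.500]
hi = A.hi+B.hi = [0.7+4.9, -3.5+4.9, 8.5+4.9] = [5.600,1.400,13.400]
diag = √(23.1²+11.2²+22.9²) = √1183.46 = 34.401

min=[-17.500,-9.800,-9.500] max=[5.600,1.400,13.400] diag=34.401


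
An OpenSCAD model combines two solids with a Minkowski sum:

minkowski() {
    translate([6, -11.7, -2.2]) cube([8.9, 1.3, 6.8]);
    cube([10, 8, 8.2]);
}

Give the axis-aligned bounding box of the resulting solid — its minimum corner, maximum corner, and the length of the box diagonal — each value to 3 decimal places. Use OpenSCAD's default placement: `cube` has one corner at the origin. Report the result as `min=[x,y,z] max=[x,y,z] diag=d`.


A = translate([6, -11.7, -2.2]) cube([8.9, 1.3, 6.8]) → bbox [6,-11.7,-2.2] .. [14.9,-10.4,4.6]
B = cube([10, 8, 8.2]) → bbox [0,0,0] .. [10,8,8.2]
lo = A.lo+B.lo = [6+0, -11.7+0, -2.2+0] = [6.000,-11.700,-2.200]
hi = A.hi+B.hi = [14.9+10, -10.4+8, 4.6+8.2] = [24.900,-2.400,12.800]
diag = √(18.9²+9.3²+15²) = √668.7 = 25.859

min=[6.000,-11.700,-2.200] max=[24.900,-2.400,12.800] diag=25.859


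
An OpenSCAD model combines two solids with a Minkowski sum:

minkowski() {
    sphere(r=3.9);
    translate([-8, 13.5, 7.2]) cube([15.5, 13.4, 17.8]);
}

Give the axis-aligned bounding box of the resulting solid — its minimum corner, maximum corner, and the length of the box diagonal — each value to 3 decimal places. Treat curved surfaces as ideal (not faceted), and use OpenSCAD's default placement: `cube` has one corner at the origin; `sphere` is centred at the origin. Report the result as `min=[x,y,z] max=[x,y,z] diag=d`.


min=[-11.900,9.600,3.300] max=[11.400,30.800,28.900] diag=40.592

A = translate([-8, 13.5, 7.2]) cube([15.5, 13.4, 17.8]) → bbox [-8,13.5,7.2] .. [7.5,26.9,25]
B = sphere(r=3.9) → bbox [-3.9,-3.9,-3.9] .. [3.9,3.9,3.9]
lo = A.lo+B.lo = [-8-3.9, 13.5-3.9, 7.2-3.9] = [-11.900,9.600,3.300]
hi = A.hi+B.hi = [7.5+3.9, 26.9+3.9, 25+3.9] = [11.400,30.800,28.900]
diag = √(23.3²+21.2²+25.6²) = √1647.69 = 40.592


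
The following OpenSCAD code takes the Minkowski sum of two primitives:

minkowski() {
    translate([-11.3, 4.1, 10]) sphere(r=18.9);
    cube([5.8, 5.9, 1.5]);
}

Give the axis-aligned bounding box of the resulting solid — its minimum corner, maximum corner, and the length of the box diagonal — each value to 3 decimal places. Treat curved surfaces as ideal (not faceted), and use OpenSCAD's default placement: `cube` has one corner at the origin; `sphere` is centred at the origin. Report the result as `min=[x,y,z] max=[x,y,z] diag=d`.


A = translate([-11.3, 4.1, 10]) sphere(r=18.9) → bbox [-30.2,-14.8,-8.9] .. [7.6,23,28.9]
B = cube([5.8, 5.9, 1.5]) → bbox [0,0,0] .. [5.8,5.9,1.5]
lo = A.lo+B.lo = [-30.2+0, -14.8+0, -8.9+0] = [-30.200,-14.800,-8.900]
hi = A.hi+B.hi = [7.6+5.8, 23+5.9, 28.9+1.5] = [13.400,28.900,30.400]
diag = √(43.6²+43.7²+39.3²) = √5355.14 = 73.179

min=[-30.200,-14.800,-8.900] max=[13.400,28.900,30.400] diag=73.179


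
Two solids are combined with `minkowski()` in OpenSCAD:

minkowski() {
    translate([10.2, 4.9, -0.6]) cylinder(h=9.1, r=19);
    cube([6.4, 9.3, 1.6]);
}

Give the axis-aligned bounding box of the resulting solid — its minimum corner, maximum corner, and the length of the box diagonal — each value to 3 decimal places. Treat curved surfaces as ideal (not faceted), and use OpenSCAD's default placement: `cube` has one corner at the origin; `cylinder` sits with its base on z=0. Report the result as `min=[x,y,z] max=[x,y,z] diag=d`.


A = translate([10.2, 4.9, -0.6]) cylinder(h=9.1, r=19) → bbox [-8.8,-14.1,-0.6] .. [29.2,23.9,8.5]
B = cube([6.4, 9.3, 1.6]) → bbox [0,0,0] .. [6.4,9.3,1.6]
lo = A.lo+B.lo = [-8.8+0, -14.1+0, -0.6+0] = [-8.800,-14.100,-0.600]
hi = A.hi+B.hi = [29.2+6.4, 23.9+9.3, 8.5+1.6] = [35.600,33.200,10.100]
diag = √(44.4²+47.3²+10.7²) = √4323.14 = 65.751

min=[-8.800,-14.100,-0.600] max=[35.600,33.200,10.100] diag=65.751


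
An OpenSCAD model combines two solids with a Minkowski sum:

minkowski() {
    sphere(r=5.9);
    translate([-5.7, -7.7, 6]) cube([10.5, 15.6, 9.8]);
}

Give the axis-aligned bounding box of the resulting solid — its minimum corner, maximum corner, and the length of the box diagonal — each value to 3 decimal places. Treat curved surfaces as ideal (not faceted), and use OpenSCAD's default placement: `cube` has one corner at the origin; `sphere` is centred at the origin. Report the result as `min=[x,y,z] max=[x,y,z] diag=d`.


A = translate([-5.7, -7.7, 6]) cube([10.5, 15.6, 9.8]) → bbox [-5.7,-7.7,6] .. [4.8,7.9,15.8]
B = sphere(r=5.9) → bbox [-5.9,-5.9,-5.9] .. [5.9,5.9,5.9]
lo = A.lo+B.lo = [-5.7-5.9, -7.7-5.9, 6-5.9] = [-11.600,-13.600,0.100]
hi = A.hi+B.hi = [4.8+5.9, 7.9+5.9, 15.8+5.9] = [10.700,13.800,21.700]
diag = √(22.3²+27.4²+21.6²) = √1714.61 = 41.408

min=[-11.600,-13.600,0.100] max=[10.700,13.800,21.700] diag=41.408


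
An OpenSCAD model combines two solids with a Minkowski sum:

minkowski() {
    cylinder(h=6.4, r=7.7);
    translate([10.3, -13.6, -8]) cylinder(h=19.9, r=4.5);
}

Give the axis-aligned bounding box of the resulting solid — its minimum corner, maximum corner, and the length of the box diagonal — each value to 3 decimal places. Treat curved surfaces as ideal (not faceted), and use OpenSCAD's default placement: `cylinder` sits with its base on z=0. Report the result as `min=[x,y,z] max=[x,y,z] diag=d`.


min=[-1.900,-25.800,-8.000] max=[22.500,-1.400,18.300] diag=43.387

A = translate([10.3, -13.6, -8]) cylinder(h=19.9, r=4.5) → bbox [5.8,-18.1,-8] .. [14.8,-9.1,11.9]
B = cylinder(h=6.4, r=7.7) → bbox [-7.7,-7.7,0] .. [7.7,7.7,6.4]
lo = A.lo+B.lo = [5.8-7.7, -18.1-7.7, -8+0] = [-1.900,-25.800,-8.000]
hi = A.hi+B.hi = [14.8+7.7, -9.1+7.7, 11.9+6.4] = [22.500,-1.400,18.300]
diag = √(24.4²+24.4²+26.3²) = √1882.41 = 43.387


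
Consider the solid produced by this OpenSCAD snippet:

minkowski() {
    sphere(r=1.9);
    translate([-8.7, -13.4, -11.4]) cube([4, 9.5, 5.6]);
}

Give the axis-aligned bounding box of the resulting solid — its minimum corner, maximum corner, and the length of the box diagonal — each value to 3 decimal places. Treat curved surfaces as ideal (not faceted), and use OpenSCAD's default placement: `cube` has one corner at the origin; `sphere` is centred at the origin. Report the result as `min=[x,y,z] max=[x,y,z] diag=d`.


min=[-10.600,-15.300,-13.300] max=[-2.800,-2.000,-3.900] diag=18.058

A = translate([-8.7, -13.4, -11.4]) cube([4, 9.5, 5.6]) → bbox [-8.7,-13.4,-11.4] .. [-4.7,-3.9,-5.8]
B = sphere(r=1.9) → bbox [-1.9,-1.9,-1.9] .. [1.9,1.9,1.9]
lo = A.lo+B.lo = [-8.7-1.9, -13.4-1.9, -11.4-1.9] = [-10.600,-15.300,-13.300]
hi = A.hi+B.hi = [-4.7+1.9, -3.9+1.9, -5.8+1.9] = [-2.800,-2.000,-3.900]
diag = √(7.8²+13.3²+9.4²) = √326.09 = 18.058


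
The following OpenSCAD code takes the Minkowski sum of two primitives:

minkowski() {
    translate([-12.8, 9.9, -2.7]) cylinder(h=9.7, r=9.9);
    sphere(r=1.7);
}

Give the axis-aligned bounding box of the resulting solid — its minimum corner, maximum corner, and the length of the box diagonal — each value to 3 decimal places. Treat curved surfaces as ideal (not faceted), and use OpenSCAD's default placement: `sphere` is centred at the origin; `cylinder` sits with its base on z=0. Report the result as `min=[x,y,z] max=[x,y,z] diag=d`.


A = translate([-12.8, 9.9, -2.7]) cylinder(h=9.7, r=9.9) → bbox [-22.7,0,-2.7] .. [-2.9,19.8,7]
B = sphere(r=1.7) → bbox [-1.7,-1.7,-1.7] .. [1.7,1.7,1.7]
lo = A.lo+B.lo = [-22.7-1.7, 0-1.7, -2.7-1.7] = [-24.400,-1.700,-4.400]
hi = A.hi+B.hi = [-2.9+1.7, 19.8+1.7, 7+1.7] = [-1.200,21.500,8.700]
diag = √(23.2²+23.2²+13.1²) = √1248.09 = 35.328

min=[-24.400,-1.700,-4.400] max=[-1.200,21.500,8.700] diag=35.328


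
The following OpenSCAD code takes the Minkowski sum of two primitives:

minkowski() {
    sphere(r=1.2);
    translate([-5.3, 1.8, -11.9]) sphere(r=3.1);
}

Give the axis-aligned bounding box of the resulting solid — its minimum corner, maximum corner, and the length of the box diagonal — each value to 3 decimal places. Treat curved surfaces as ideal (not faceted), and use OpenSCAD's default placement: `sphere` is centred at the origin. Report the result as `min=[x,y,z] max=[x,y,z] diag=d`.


min=[-9.600,-2.500,-16.200] max=[-1.000,6.100,-7.600] diag=14.896

A = translate([-5.3, 1.8, -11.9]) sphere(r=3.1) → bbox [-8.4,-1.3,-15] .. [-2.2,4.9,-8.8]
B = sphere(r=1.2) → bbox [-1.2,-1.2,-1.2] .. [1.2,1.2,1.2]
lo = A.lo+B.lo = [-8.4-1.2, -1.3-1.2, -15-1.2] = [-9.600,-2.500,-16.200]
hi = A.hi+B.hi = [-2.2+1.2, 4.9+1.2, -8.8+1.2] = [-1.000,6.100,-7.600]
diag = √(8.6²+8.6²+8.6²) = √221.88 = 14.896


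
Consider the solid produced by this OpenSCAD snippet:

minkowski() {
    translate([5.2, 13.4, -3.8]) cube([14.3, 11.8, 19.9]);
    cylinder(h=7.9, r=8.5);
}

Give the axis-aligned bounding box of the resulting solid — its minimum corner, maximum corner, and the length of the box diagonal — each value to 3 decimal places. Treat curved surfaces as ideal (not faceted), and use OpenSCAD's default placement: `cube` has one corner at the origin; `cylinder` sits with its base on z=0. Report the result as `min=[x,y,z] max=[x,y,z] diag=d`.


min=[-3.300,4.900,-3.800] max=[28.000,33.700,24.000] diag=50.813

A = translate([5.2, 13.4, -3.8]) cube([14.3, 11.8, 19.9]) → bbox [5.2,13.4,-3.8] .. [19.5,25.2,16.1]
B = cylinder(h=7.9, r=8.5) → bbox [-8.5,-8.5,0] .. [8.5,8.5,7.9]
lo = A.lo+B.lo = [5.2-8.5, 13.4-8.5, -3.8+0] = [-3.300,4.900,-3.800]
hi = A.hi+B.hi = [19.5+8.5, 25.2+8.5, 16.1+7.9] = [28.000,33.700,24.000]
diag = √(31.3²+28.8²+27.8²) = √2581.97 = 50.813


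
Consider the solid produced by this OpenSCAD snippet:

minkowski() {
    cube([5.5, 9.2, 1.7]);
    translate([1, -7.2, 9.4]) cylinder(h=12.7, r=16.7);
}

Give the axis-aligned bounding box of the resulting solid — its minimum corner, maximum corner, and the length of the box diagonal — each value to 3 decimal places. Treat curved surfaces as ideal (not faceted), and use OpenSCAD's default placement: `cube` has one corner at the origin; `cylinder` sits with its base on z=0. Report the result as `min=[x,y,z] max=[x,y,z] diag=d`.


min=[-15.700,-23.900,9.400] max=[23.200,18.700,23.800] diag=59.459

A = translate([1, -7.2, 9.4]) cylinder(h=12.7, r=16.7) → bbox [-15.7,-23.9,9.4] .. [17.7,9.5,22.1]
B = cube([5.5, 9.2, 1.7]) → bbox [0,0,0] .. [5.5,9.2,1.7]
lo = A.lo+B.lo = [-15.7+0, -23.9+0, 9.4+0] = [-15.700,-23.900,9.400]
hi = A.hi+B.hi = [17.7+5.5, 9.5+9.2, 22.1+1.7] = [23.200,18.700,23.800]
diag = √(38.9²+42.6²+14.4²) = √3535.33 = 59.459


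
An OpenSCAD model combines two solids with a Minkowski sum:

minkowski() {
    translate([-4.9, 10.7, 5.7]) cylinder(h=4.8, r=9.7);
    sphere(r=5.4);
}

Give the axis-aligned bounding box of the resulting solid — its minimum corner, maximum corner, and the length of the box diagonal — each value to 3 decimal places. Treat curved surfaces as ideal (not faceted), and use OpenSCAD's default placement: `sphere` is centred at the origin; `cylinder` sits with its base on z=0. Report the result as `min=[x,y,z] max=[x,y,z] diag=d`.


min=[-20.000,-4.400,0.300] max=[10.200,25.800,15.900] diag=45.469

A = translate([-4.9, 10.7, 5.7]) cylinder(h=4.8, r=9.7) → bbox [-14.6,1,5.7] .. [4.8,20.4,10.5]
B = sphere(r=5.4) → bbox [-5.4,-5.4,-5.4] .. [5.4,5.4,5.4]
lo = A.lo+B.lo = [-14.6-5.4, 1-5.4, 5.7-5.4] = [-20.000,-4.400,0.300]
hi = A.hi+B.hi = [4.8+5.4, 20.4+5.4, 10.5+5.4] = [10.200,25.800,15.900]
diag = √(30.2²+30.2²+15.6²) = √2067.44 = 45.469


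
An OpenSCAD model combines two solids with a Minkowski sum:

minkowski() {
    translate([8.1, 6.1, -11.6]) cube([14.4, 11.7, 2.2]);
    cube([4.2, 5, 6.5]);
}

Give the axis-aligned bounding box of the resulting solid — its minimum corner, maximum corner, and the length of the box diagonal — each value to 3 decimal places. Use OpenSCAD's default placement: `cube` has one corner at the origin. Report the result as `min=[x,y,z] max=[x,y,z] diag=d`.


A = translate([8.1, 6.1, -11.6]) cube([14.4, 11.7, 2.2]) → bbox [8.1,6.1,-11.6] .. [22.5,17.8,-9.4]
B = cube([4.2, 5, 6.5]) → bbox [0,0,0] .. [4.2,5,6.5]
lo = A.lo+B.lo = [8.1+0, 6.1+0, -11.6+0] = [8.100,6.100,-11.600]
hi = A.hi+B.hi = [22.5+4.2, 17.8+5, -9.4+6.5] = [26.700,22.800,-2.900]
diag = √(18.6²+16.7²+8.7²) = √700.54 = 26.468

min=[8.100,6.100,-11.600] max=[26.700,22.800,-2.900] diag=26.468


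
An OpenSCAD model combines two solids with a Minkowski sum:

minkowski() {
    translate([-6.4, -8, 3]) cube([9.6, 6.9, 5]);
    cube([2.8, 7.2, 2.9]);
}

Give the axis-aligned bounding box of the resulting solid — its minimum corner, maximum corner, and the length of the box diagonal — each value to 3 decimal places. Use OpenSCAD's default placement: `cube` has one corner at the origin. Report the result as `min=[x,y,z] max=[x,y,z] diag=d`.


A = translate([-6.4, -8, 3]) cube([9.6, 6.9, 5]) → bbox [-6.4,-8,3] .. [3.2,-1.1,8]
B = cube([2.8, 7.2, 2.9]) → bbox [0,0,0] .. [2.8,7.2,2.9]
lo = A.lo+B.lo = [-6.4+0, -8+0, 3+0] = [-6.400,-8.000,3.000]
hi = A.hi+B.hi = [3.2+2.8, -1.1+7.2, 8+2.9] = [6.000,6.100,10.900]
diag = √(12.4²+14.1²+7.9²) = √414.98 = 20.371

min=[-6.400,-8.000,3.000] max=[6.000,6.100,10.900] diag=20.371


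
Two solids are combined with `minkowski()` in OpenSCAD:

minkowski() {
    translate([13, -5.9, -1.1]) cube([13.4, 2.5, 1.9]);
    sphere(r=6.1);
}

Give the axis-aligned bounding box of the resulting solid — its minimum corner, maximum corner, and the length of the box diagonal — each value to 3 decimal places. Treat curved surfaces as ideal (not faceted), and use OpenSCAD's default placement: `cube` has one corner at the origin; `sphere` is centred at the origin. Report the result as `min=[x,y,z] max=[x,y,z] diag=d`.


min=[6.900,-12.000,-7.200] max=[32.500,2.700,6.900] diag=32.715

A = translate([13, -5.9, -1.1]) cube([13.4, 2.5, 1.9]) → bbox [13,-5.9,-1.1] .. [26.4,-3.4,0.8]
B = sphere(r=6.1) → bbox [-6.1,-6.1,-6.1] .. [6.1,6.1,6.1]
lo = A.lo+B.lo = [13-6.1, -5.9-6.1, -1.1-6.1] = [6.900,-12.000,-7.200]
hi = A.hi+B.hi = [26.4+6.1, -3.4+6.1, 0.8+6.1] = [32.500,2.700,6.900]
diag = √(25.6²+14.7²+14.1²) = √1070.26 = 32.715
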